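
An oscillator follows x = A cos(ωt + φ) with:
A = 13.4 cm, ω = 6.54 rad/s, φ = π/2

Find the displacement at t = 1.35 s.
x = A cos(ωt + φ) = 13.4×cos(6.54×1.35 + π/2) = -7.519 cm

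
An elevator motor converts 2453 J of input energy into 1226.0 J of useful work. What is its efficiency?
η = W_out/W_in = 1226.0/2453 = 0.4998 = 49.98%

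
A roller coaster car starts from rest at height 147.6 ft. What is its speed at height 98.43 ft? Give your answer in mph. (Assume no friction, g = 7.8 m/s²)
mgh₁ = ½mv₂² + mgh₂ → v₂ = √(2g(h₁−h₂)) = √(2×7.8×(44.99−30)) = 15.29 m/s = 34.2 mph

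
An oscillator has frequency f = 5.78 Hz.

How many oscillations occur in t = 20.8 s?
n = f×t = 5.78×20.8 = 120.2 oscillations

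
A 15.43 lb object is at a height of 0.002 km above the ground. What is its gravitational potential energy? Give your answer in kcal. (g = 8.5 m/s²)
PE = mgh = 6.999 kg × 8.5 m/s² × 2 m = 119 J = 0.02844 kcal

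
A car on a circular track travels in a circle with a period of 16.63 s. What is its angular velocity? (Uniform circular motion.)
ω = 2π/T = 2π/16.63 = 0.3778 rad/s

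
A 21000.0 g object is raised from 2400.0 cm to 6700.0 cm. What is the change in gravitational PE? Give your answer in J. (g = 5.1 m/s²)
ΔPE = mg(h₂ − h₁) = 21 kg × 5.1 m/s² × (67 − 24) m = 4605 J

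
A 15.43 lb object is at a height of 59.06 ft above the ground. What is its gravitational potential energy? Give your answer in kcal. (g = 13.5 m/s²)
PE = mgh = 6.999 kg × 13.5 m/s² × 18 m = 1701 J = 0.4065 kcal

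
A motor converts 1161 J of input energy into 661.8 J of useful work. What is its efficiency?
η = W_out/W_in = 661.8/1161 = 0.57 = 57.0%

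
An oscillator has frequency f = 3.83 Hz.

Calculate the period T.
T = 1/f = 1/3.83 = 0.2611 s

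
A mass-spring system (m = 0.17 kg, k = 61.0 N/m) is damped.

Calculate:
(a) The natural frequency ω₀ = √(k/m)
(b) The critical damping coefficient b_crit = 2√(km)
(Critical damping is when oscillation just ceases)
ω₀ = √(k/m) = √(61.0/0.17) = 18.94 rad/s
b_crit = 2√(km) = 2√(61.0×0.17) = 6.44 kg/s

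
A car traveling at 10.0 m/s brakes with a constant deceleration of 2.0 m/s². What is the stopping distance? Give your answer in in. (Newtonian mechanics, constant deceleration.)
d = v₀² / (2a) (with unit conversion) = 984.3 in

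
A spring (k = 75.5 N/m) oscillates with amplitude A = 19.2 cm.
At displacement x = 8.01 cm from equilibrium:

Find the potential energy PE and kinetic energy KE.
E_total = ½kA² = ½×75.5×(0.192)² = 1.392 J
PE = ½kx² = ½×75.5×(0.0801)² = 0.2422 J
KE = E_total − PE = 1.149 J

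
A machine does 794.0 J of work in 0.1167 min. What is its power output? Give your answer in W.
P = W/t = 794 J / 7.002 s = 113.4 W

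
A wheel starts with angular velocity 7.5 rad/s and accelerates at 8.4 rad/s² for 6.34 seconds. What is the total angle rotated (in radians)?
θ = ω₀t + ½αt² = 7.5×6.34 + ½×8.4×6.34² = 216.37 rad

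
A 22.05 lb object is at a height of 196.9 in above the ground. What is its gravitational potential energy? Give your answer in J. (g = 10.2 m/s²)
PE = mgh = 10 kg × 10.2 m/s² × 5.001 m = 510.2 J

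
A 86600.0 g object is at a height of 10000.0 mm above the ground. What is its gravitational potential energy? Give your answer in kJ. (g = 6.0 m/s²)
PE = mgh = 86.6 kg × 6.0 m/s² × 10 m = 5196 J = 5.196 kJ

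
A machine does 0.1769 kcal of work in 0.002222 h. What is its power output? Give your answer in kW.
P = W/t = 740.1 J / 7.999 s = 92.53 W = 0.09253 kW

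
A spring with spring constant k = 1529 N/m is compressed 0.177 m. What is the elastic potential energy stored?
PE = ½kx² = ½×1529×0.177² = 23.95 J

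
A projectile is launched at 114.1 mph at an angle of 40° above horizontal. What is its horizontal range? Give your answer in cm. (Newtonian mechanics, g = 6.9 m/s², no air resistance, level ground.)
R = v₀² sin(2θ) / g (with unit conversion) = 37130.0 cm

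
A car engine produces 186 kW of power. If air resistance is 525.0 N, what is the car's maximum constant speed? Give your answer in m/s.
P = Fv → v = P/F = 186000 W / 525 N = 354.3 m/s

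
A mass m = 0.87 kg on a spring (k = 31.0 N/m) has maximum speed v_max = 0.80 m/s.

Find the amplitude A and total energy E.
½mv²_max = ½kA² → A = v_max√(m/k) = 0.8×√(0.87/31.0) = 0.134 m = 13.4 cm
E = ½mv²_max = ½×0.87×0.8² = 0.2784 J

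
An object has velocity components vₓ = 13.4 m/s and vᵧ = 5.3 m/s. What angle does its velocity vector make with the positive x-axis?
θ = arctan(vᵧ/vₓ) = arctan(5.3/13.4) = 21.58°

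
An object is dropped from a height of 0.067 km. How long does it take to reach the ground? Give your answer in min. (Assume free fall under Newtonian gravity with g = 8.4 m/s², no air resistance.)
t = √(2h/g) (with unit conversion) = 0.06657 min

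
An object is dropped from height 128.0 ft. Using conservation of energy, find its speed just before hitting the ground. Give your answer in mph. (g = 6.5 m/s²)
mgh = ½mv² → v = √(2gh) = √(2×6.5×39.01) = 22.52 m/s = 50.38 mph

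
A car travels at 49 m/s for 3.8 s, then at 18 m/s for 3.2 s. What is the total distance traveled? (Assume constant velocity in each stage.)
d₁ = v₁t₁ = 49 × 3.8 = 186.2 m
d₂ = v₂t₂ = 18 × 3.2 = 57.6 m
d_total = 186.2 + 57.6 = 243.8 m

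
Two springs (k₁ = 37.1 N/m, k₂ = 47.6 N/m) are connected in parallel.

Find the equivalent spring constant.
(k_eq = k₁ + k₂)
k_eq = k₁ + k₂ = 37.1 + 47.6 = 84.7 N/m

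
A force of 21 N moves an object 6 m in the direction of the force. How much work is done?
W = Fd = 21×6 = 126.0 J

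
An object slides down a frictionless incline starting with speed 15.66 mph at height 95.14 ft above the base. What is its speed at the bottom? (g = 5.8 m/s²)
½mv₀² + mgh = ½mv² → v = √(v₀² + 2gh) = √(7.001² + 2×5.8×29) = 19.63 m/s = 43.91 mph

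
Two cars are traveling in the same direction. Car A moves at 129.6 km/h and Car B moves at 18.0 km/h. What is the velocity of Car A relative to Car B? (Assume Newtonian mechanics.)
v_rel = v_A - v_B = 129.6 - 18.0 = 111.6 km/h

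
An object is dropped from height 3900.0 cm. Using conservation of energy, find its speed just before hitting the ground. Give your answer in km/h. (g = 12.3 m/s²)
mgh = ½mv² → v = √(2gh) = √(2×12.3×39) = 30.97 m/s = 111.5 km/h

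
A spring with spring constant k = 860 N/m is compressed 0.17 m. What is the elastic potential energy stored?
PE = ½kx² = ½×860×0.17² = 12.43 J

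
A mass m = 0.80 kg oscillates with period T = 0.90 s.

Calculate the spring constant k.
T = 2π√(m/k) → k = m(2π/T)² = 0.8×(2π/0.9)² = 38.99 N/m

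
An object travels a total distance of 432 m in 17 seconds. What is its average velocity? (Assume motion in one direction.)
v_avg = Δd / Δt = 432 / 17 = 25.41 m/s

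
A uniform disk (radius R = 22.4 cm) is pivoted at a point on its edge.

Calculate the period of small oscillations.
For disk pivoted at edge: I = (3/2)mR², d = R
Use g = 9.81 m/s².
I/m = (3/2)R² = 0.07526 m²; d = R = 0.224 m
T = 2π√((3/2)R²/(gR)) = 2π√(3R/(2g)) = 1.163 s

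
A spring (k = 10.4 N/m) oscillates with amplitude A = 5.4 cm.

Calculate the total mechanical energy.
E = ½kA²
E = ½kA² = ½×10.4×(0.054)² = 0.01516 J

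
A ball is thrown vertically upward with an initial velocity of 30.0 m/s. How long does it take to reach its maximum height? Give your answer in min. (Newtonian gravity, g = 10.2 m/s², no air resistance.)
t_up = v₀/g (with unit conversion) = 0.04902 min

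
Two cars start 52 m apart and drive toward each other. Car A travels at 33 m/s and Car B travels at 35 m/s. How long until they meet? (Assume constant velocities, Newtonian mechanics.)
Combined speed: v_combined = 33 + 35 = 68 m/s
Time to meet: t = d/68 = 52/68 = 0.76 s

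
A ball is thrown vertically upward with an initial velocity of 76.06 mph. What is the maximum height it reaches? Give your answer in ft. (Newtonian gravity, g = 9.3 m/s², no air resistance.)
h_max = v₀²/(2g) (with unit conversion) = 203.9 ft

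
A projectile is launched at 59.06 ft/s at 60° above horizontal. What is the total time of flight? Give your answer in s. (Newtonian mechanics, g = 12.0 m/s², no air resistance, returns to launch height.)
T = 2v₀sin(θ)/g (with unit conversion) = 2.598 s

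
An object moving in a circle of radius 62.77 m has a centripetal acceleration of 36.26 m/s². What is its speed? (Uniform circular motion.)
v = √(a_c × r) = √(36.26 × 62.77) = 47.71 m/s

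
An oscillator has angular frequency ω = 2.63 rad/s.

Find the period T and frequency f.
T = 2π/ω = 2π/2.63 = 2.389 s; f = ω/2π = 0.4186 Hz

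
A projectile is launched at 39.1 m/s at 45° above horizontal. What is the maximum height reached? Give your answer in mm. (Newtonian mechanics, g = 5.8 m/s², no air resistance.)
H = v₀²sin²(θ)/(2g) (with unit conversion) = 65900.0 mm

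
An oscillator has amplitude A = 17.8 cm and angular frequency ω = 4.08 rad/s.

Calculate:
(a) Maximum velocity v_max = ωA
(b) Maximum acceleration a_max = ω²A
v_max = ωA = 4.08×0.178 = 0.7262 m/s
a_max = ω²A = 4.08²×0.178 = 2.963 m/s²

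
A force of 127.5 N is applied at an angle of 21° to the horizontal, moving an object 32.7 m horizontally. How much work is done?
W = Fd cosθ = 127.5×32.7×cos(21°) = 3892.3 J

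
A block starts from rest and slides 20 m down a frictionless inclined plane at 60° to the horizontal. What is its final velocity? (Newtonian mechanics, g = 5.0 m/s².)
a = g sin(θ) = 5.0 × sin(60°) = 4.33 m/s²
v = √(2ad) = √(2 × 4.33 × 20) = 13.16 m/s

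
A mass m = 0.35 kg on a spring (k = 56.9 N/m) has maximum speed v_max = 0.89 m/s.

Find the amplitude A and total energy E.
½mv²_max = ½kA² → A = v_max√(m/k) = 0.89×√(0.35/56.9) = 0.0698 m = 6.98 cm
E = ½mv²_max = ½×0.35×0.89² = 0.1386 J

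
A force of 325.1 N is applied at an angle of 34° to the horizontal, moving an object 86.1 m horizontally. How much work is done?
W = Fd cosθ = 325.1×86.1×cos(34°) = 23206.0 J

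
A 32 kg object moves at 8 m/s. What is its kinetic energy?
KE = ½mv² = ½×32×8² = 1024.0 J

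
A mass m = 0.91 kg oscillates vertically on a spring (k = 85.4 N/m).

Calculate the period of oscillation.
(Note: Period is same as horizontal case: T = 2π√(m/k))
T = 2π√(m/k) = 2π√(0.91/85.4) = 0.6486 s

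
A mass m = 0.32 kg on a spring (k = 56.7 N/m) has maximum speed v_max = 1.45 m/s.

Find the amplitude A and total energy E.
½mv²_max = ½kA² → A = v_max√(m/k) = 1.45×√(0.32/56.7) = 0.1089 m = 10.89 cm
E = ½mv²_max = ½×0.32×1.45² = 0.3364 J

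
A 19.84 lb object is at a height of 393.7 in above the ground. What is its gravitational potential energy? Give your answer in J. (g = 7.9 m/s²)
PE = mgh = 8.999 kg × 7.9 m/s² × 10 m = 710.9 J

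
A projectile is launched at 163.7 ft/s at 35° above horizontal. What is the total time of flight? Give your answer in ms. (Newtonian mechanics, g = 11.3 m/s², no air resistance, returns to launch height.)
T = 2v₀sin(θ)/g (with unit conversion) = 5065.0 ms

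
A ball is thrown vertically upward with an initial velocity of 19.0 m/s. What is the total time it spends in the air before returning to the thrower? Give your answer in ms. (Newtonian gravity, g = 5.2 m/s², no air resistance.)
t_total = 2v₀/g (with unit conversion) = 7308.0 ms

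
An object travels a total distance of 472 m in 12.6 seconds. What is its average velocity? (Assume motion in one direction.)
v_avg = Δd / Δt = 472 / 12.6 = 37.46 m/s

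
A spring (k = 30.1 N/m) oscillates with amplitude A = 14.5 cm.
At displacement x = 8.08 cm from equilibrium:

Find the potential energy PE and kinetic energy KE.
E_total = ½kA² = ½×30.1×(0.145)² = 0.3164 J
PE = ½kx² = ½×30.1×(0.0808)² = 0.09826 J
KE = E_total − PE = 0.2182 J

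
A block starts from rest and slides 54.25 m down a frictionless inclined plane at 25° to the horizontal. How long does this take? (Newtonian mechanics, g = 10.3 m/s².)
a = g sin(θ) = 10.3 × sin(25°) = 4.35 m/s²
t = √(2d/a) = √(2 × 54.25 / 4.35) = 4.99 s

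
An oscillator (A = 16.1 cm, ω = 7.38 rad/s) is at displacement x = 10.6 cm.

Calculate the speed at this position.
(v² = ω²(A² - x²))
v = ω√(A² − x²) = 7.38×√(0.161² − 0.106²) = 0.8943 m/s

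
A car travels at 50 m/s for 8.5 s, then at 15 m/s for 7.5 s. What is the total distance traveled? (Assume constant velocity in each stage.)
d₁ = v₁t₁ = 50 × 8.5 = 425 m
d₂ = v₂t₂ = 15 × 7.5 = 112.5 m
d_total = 425 + 112.5 = 537.5 m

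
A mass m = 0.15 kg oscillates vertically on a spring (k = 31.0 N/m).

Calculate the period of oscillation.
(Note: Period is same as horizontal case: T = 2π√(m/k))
T = 2π√(m/k) = 2π√(0.15/31.0) = 0.4371 s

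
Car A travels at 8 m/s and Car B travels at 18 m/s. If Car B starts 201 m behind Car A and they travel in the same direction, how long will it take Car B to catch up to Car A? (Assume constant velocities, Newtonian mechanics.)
Relative speed: v_rel = 18 - 8 = 10 m/s
Time to catch: t = d₀/v_rel = 201/10 = 20.1 s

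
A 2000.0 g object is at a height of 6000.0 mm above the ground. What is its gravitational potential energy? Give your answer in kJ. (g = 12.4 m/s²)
PE = mgh = 2 kg × 12.4 m/s² × 6 m = 148.8 J = 0.1488 kJ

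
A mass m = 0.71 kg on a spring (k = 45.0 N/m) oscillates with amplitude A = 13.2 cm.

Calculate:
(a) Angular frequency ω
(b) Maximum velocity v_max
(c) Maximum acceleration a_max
ω = √(k/m) = √(45.0/0.71) = 7.961 rad/s
v_max = ωA = 7.961×0.132 = 1.051 m/s
a_max = ω²A = 7.961²×0.132 = 8.366 m/s²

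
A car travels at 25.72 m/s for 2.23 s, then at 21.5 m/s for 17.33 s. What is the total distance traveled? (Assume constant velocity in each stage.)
d₁ = v₁t₁ = 25.72 × 2.23 = 57.3556 m
d₂ = v₂t₂ = 21.5 × 17.33 = 372.595 m
d_total = 57.3556 + 372.595 = 429.95 m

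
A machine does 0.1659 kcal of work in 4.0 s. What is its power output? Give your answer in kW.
P = W/t = 694.1 J / 4 s = 173.5 W = 0.1735 kW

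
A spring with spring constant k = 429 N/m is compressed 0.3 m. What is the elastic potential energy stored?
PE = ½kx² = ½×429×0.3² = 19.3 J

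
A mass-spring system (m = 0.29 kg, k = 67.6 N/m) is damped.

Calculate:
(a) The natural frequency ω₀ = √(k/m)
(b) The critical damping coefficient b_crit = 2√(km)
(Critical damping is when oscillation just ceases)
ω₀ = √(k/m) = √(67.6/0.29) = 15.27 rad/s
b_crit = 2√(km) = 2√(67.6×0.29) = 8.855 kg/s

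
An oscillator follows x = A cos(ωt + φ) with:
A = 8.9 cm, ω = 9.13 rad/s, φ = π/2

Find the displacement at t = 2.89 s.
x = A cos(ωt + φ) = 8.9×cos(9.13×2.89 + π/2) = -8.454 cm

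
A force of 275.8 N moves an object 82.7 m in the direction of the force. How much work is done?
W = Fd = 275.8×82.7 = 22809.0 J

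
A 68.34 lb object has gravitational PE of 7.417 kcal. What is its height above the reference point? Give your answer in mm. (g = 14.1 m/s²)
PE = mgh → h = PE/(mg) = 3.103e+04 J / (31 kg × 14.1 m/s²) = 71 m = 71000.0 mm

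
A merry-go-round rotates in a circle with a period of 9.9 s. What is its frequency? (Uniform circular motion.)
f = 1/T = 1/9.9 = 0.101 Hz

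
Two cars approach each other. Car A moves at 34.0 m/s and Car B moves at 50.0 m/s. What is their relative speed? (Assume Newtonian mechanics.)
v_rel = v_A + v_B = 34.0 + 50.0 = 84.0 m/s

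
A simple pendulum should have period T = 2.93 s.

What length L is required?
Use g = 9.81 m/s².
T = 2π√(L/g) → L = g(T/2π)² = 9.81×(2.93/2π)² = 2.133 m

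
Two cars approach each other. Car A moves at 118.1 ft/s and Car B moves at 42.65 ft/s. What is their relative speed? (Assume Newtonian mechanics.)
v_rel = v_A + v_B = 118.1 + 42.65 = 160.8 ft/s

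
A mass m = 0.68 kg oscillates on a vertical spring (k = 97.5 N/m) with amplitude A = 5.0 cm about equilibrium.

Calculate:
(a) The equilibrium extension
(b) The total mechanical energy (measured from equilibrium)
x_eq = mg/k = 0.68×9.81/97.5 = 0.06842 m = 6.842 cm
E = ½kA² = ½×97.5×(0.05)² = 0.1219 J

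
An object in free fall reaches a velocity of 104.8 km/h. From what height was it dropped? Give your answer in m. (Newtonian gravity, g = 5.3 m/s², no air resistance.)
h = v²/(2g) (with unit conversion) = 79.95 m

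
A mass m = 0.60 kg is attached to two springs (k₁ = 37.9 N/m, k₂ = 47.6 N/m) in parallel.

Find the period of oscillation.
k_eq = k₁+k₂ = 85.5 N/m
T = 2π√(m/k_eq) = 2π√(0.6/85.5) = 0.5263 s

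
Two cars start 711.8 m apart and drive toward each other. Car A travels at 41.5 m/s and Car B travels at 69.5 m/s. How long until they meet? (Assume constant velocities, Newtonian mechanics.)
Combined speed: v_combined = 41.5 + 69.5 = 111 m/s
Time to meet: t = d/111 = 711.8/111 = 6.41 s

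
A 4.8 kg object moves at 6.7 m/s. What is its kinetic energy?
KE = ½mv² = ½×4.8×6.7² = 107.736 J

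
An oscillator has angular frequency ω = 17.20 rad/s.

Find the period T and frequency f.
T = 2π/ω = 2π/17.2 = 0.3653 s; f = ω/2π = 2.737 Hz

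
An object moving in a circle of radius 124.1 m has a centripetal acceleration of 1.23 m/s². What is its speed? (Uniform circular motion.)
v = √(a_c × r) = √(1.23 × 124.1) = 12.35 m/s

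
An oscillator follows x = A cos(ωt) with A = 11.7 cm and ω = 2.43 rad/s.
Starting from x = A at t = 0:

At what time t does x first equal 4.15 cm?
cos(ωt) = x/A = 4.15/11.7 = 0.3547
ωt = arccos(0.3547) = 1.208 rad
t = 1.208/2.43 = 0.4972 s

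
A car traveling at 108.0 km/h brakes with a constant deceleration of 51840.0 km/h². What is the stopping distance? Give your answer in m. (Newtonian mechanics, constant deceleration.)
d = v₀² / (2a) (with unit conversion) = 112.5 m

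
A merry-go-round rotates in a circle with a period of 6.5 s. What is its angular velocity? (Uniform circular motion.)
ω = 2π/T = 2π/6.5 = 0.9666 rad/s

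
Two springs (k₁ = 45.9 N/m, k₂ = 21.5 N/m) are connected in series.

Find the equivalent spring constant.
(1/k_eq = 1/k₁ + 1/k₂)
1/k_eq = 1/45.9 + 1/21.5 = 0.068298; k_eq = 14.64 N/m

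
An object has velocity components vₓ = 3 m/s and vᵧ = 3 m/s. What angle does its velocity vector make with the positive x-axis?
θ = arctan(vᵧ/vₓ) = arctan(3/3) = 45.0°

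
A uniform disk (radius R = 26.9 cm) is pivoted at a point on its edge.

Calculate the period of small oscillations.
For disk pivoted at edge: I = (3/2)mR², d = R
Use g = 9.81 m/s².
I/m = (3/2)R² = 0.1085 m²; d = R = 0.269 m
T = 2π√((3/2)R²/(gR)) = 2π√(3R/(2g)) = 1.274 s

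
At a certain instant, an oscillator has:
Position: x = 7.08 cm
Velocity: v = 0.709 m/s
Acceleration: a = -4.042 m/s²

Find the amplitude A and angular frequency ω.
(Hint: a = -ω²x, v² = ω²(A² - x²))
a = −ω²x → ω = √(|a|/x) = √(4.042/0.0708) = 7.556 rad/s
v² = ω²(A² − x²) → A = √(x² + v²/ω²) = √(0.0708² + 0.709²/7.556²) = 0.1175 m = 11.75 cm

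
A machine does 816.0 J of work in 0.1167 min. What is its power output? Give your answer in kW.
P = W/t = 816 J / 7.002 s = 116.5 W = 0.1165 kW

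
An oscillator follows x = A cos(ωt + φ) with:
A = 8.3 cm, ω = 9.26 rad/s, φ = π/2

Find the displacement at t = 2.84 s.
x = A cos(ωt + φ) = 8.3×cos(9.26×2.84 + π/2) = -7.628 cm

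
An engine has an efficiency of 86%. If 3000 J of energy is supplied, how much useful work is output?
W_out = η × W_in = 0.86 × 3000 = 2580.0 J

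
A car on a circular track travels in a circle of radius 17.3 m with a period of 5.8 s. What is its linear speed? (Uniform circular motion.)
v = 2πr/T = 2π×17.3/5.8 = 18.74 m/s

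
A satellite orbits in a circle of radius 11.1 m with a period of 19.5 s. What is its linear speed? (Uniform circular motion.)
v = 2πr/T = 2π×11.1/19.5 = 3.58 m/s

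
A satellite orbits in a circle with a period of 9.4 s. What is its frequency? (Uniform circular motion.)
f = 1/T = 1/9.4 = 0.1064 Hz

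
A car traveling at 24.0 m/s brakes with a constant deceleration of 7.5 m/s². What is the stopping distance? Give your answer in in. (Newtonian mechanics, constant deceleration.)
d = v₀² / (2a) (with unit conversion) = 1512.0 in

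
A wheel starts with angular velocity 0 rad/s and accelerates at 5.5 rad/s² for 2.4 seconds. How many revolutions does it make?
θ = ω₀t + ½αt² = 0×2.4 + ½×5.5×2.4² = 15.84 rad
Revolutions = θ/(2π) = 15.84/(2π) = 2.52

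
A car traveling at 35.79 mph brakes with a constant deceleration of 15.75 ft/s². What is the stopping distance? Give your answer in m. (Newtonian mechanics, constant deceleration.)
d = v₀² / (2a) (with unit conversion) = 26.66 m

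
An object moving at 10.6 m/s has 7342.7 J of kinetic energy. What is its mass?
KE = ½mv² → m = 2KE/v² = 2×7342.7/10.6² = 130.7 kg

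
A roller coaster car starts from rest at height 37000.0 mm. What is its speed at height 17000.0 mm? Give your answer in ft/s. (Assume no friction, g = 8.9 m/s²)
mgh₁ = ½mv₂² + mgh₂ → v₂ = √(2g(h₁−h₂)) = √(2×8.9×(37−17)) = 18.87 m/s = 61.9 ft/s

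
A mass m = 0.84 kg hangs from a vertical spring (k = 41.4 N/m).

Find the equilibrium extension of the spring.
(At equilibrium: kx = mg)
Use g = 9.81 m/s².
x_eq = mg/k = 0.84×9.81/41.4 = 0.199 m = 19.9 cm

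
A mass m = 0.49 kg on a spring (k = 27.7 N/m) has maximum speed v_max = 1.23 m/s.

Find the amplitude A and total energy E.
½mv²_max = ½kA² → A = v_max√(m/k) = 1.23×√(0.49/27.7) = 0.1636 m = 16.36 cm
E = ½mv²_max = ½×0.49×1.23² = 0.3707 J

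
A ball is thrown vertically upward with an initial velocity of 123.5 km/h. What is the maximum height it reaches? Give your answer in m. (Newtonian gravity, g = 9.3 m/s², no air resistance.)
h_max = v₀²/(2g) (with unit conversion) = 63.27 m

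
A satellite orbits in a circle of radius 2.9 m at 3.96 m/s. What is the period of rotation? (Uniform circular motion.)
T = 2πr/v = 2π×2.9/3.96 = 4.6 s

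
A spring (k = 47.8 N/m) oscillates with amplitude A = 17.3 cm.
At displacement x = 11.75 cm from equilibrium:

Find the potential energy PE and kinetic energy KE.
E_total = ½kA² = ½×47.8×(0.173)² = 0.7153 J
PE = ½kx² = ½×47.8×(0.1175)² = 0.33 J
KE = E_total − PE = 0.3853 J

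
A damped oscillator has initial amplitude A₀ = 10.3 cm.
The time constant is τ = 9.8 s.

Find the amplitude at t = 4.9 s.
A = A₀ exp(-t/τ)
A = A₀ exp(−t/τ) = 10.3×exp(−4.9/9.8) = 6.247 cm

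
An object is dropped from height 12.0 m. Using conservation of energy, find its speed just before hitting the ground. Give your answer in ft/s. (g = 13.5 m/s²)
mgh = ½mv² → v = √(2gh) = √(2×13.5×12) = 18 m/s = 59.06 ft/s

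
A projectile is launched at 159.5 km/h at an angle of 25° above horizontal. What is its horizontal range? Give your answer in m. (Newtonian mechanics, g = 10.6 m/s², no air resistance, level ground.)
R = v₀² sin(2θ) / g (with unit conversion) = 141.9 m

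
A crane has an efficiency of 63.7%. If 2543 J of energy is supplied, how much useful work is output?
W_out = η × W_in = 0.637 × 2543 = 1619.9 J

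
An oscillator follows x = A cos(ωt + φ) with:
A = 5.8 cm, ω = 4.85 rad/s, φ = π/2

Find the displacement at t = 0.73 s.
x = A cos(ωt + φ) = 5.8×cos(4.85×0.73 + π/2) = 2.253 cm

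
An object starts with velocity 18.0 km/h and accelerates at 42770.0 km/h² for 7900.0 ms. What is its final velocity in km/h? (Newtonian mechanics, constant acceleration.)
v = v₀ + at (with unit conversion) = 111.9 km/h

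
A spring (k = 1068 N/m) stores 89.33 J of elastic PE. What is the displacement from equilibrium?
PE = ½kx² → x = √(2PE/k) = √(2×89.33/1068) = 0.409 m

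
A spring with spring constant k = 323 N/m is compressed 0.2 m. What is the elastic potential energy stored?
PE = ½kx² = ½×323×0.2² = 6.46 J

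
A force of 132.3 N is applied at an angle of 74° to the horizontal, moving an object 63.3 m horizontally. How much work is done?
W = Fd cosθ = 132.3×63.3×cos(74°) = 2308.3 J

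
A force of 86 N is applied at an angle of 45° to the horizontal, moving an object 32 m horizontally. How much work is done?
W = Fd cosθ = 86×32×cos(45°) = 1946.0 J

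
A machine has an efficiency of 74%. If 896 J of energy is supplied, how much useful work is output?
W_out = η × W_in = 0.74 × 896 = 663.04 J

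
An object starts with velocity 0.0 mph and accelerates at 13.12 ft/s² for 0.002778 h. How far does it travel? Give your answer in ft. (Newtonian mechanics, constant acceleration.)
d = v₀t + ½at² (with unit conversion) = 656.1 ft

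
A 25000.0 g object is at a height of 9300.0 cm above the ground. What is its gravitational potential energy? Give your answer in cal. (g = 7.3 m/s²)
PE = mgh = 25 kg × 7.3 m/s² × 93 m = 1.697e+04 J = 4057.0 cal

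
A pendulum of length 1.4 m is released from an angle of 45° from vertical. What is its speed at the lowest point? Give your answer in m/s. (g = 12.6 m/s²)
h = L(1 − cosθ) = 1.4×(1 − cos45°) = 0.4101 m
v = √(2gh) = √(2×12.6×0.4101) = 3.215 m/s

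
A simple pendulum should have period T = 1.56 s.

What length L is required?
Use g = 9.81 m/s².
T = 2π√(L/g) → L = g(T/2π)² = 9.81×(1.56/2π)² = 0.6047 m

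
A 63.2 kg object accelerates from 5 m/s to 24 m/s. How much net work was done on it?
W_net = ΔKE = ½m(v₂² − v₁²) = ½×63.2×(24² − 5²) = 17411.6 J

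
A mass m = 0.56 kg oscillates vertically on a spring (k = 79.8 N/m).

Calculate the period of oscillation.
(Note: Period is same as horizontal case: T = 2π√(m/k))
T = 2π√(m/k) = 2π√(0.56/79.8) = 0.5263 s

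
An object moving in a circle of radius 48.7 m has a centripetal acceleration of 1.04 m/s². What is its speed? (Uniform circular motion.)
v = √(a_c × r) = √(1.04 × 48.7) = 7.12 m/s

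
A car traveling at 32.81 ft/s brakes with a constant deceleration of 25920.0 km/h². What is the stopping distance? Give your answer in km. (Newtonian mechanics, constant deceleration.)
d = v₀² / (2a) (with unit conversion) = 0.025 km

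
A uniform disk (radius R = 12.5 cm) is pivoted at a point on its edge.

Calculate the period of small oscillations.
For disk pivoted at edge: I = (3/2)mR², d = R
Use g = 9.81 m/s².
I/m = (3/2)R² = 0.02344 m²; d = R = 0.125 m
T = 2π√((3/2)R²/(gR)) = 2π√(3R/(2g)) = 0.8687 s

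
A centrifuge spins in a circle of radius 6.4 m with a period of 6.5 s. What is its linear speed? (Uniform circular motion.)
v = 2πr/T = 2π×6.4/6.5 = 6.19 m/s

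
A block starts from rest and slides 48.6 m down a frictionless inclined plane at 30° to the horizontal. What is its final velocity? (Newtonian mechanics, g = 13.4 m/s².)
a = g sin(θ) = 13.4 × sin(30°) = 6.7 m/s²
v = √(2ad) = √(2 × 6.7 × 48.6) = 25.52 m/s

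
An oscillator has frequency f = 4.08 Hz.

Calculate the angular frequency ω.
ω = 2πf = 2π×4.08 = 25.64 rad/s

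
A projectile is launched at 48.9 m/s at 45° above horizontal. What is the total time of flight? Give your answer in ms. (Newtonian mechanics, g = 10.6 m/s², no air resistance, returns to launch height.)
T = 2v₀sin(θ)/g (with unit conversion) = 6524.0 ms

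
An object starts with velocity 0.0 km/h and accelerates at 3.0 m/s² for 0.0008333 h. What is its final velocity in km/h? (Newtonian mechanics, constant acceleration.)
v = v₀ + at (with unit conversion) = 32.4 km/h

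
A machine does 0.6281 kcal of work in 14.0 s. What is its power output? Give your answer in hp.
P = W/t = 2628 J / 14 s = 187.7 W = 0.2517 hp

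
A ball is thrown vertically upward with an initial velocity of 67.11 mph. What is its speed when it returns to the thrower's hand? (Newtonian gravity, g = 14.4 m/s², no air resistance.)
By conservation of energy, the ball returns at the same speed = 67.11 mph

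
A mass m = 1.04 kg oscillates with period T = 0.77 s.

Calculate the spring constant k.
T = 2π√(m/k) → k = m(2π/T)² = 1.04×(2π/0.77)² = 69.25 N/m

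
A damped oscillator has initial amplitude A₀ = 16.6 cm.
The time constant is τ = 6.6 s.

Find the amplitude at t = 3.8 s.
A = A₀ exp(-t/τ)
A = A₀ exp(−t/τ) = 16.6×exp(−3.8/6.6) = 9.334 cm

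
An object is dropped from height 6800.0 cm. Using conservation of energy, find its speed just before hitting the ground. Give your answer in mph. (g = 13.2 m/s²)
mgh = ½mv² → v = √(2gh) = √(2×13.2×68) = 42.37 m/s = 94.78 mph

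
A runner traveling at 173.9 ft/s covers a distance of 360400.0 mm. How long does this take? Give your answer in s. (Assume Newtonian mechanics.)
t = d/v (with unit conversion) = 6.799 s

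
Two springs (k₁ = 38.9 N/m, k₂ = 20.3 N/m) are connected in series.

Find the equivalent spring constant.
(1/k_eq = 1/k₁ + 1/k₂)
1/k_eq = 1/38.9 + 1/20.3 = 0.074968; k_eq = 13.34 N/m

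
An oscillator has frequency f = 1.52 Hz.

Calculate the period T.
T = 1/f = 1/1.52 = 0.6579 s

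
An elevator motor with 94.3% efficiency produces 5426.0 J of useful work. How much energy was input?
W_in = W_out/η = 5426.0/0.943 = 5754.0 J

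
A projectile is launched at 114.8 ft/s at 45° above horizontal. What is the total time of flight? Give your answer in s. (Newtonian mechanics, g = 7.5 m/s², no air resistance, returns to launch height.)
T = 2v₀sin(θ)/g (with unit conversion) = 6.598 s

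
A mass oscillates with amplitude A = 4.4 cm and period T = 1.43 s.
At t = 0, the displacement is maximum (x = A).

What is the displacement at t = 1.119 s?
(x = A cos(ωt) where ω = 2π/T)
ω = 2π/T = 2π/1.43 = 4.394 rad/s
x = A cos(ωt) = 4.4×cos(4.394×1.119) = 0.8927 cm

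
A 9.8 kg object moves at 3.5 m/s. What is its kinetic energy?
KE = ½mv² = ½×9.8×3.5² = 60.025 J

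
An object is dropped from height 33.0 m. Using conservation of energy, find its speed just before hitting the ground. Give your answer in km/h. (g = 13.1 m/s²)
mgh = ½mv² → v = √(2gh) = √(2×13.1×33) = 29.4 m/s = 105.9 km/h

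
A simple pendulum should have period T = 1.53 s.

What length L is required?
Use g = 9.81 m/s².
T = 2π√(L/g) → L = g(T/2π)² = 9.81×(1.53/2π)² = 0.5817 m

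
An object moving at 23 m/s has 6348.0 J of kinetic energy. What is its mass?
KE = ½mv² → m = 2KE/v² = 2×6348.0/23² = 24.0 kg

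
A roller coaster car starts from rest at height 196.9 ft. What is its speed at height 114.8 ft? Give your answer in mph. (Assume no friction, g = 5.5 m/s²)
mgh₁ = ½mv₂² + mgh₂ → v₂ = √(2g(h₁−h₂)) = √(2×5.5×(60.02−34.99)) = 16.59 m/s = 37.11 mph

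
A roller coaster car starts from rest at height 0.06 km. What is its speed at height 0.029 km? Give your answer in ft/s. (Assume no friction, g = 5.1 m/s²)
mgh₁ = ½mv₂² + mgh₂ → v₂ = √(2g(h₁−h₂)) = √(2×5.1×(60−29)) = 17.78 m/s = 58.34 ft/s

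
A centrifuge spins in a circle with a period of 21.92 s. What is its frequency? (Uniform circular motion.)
f = 1/T = 1/21.92 = 0.0456 Hz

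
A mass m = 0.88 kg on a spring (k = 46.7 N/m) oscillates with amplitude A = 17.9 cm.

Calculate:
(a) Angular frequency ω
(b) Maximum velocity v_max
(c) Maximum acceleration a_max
ω = √(k/m) = √(46.7/0.88) = 7.285 rad/s
v_max = ωA = 7.285×0.179 = 1.304 m/s
a_max = ω²A = 7.285²×0.179 = 9.499 m/s²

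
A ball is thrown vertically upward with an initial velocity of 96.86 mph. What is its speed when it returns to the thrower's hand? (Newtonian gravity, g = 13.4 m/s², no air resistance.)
By conservation of energy, the ball returns at the same speed = 96.86 mph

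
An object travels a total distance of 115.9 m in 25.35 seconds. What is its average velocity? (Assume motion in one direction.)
v_avg = Δd / Δt = 115.9 / 25.35 = 4.57 m/s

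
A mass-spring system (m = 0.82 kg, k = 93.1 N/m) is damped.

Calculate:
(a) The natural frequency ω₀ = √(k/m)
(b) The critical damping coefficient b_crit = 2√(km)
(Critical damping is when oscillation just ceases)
ω₀ = √(k/m) = √(93.1/0.82) = 10.66 rad/s
b_crit = 2√(km) = 2√(93.1×0.82) = 17.47 kg/s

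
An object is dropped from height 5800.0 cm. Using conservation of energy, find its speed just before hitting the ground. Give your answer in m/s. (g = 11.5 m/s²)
mgh = ½mv² → v = √(2gh) = √(2×11.5×58) = 36.52 m/s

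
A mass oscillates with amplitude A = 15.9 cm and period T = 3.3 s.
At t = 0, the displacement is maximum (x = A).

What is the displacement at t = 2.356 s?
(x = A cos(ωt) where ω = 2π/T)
ω = 2π/T = 2π/3.3 = 1.904 rad/s
x = A cos(ωt) = 15.9×cos(1.904×2.356) = -3.572 cm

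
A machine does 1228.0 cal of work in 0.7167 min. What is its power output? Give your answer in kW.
P = W/t = 5138 J / 43 s = 119.5 W = 0.1195 kW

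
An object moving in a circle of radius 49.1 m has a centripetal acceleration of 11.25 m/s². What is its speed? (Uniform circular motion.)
v = √(a_c × r) = √(11.25 × 49.1) = 23.5 m/s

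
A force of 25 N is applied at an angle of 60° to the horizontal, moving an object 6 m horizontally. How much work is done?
W = Fd cosθ = 25×6×cos(60°) = 75.0 J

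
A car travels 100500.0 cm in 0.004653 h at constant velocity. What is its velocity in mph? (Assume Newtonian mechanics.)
v = d/t (with unit conversion) = 134.2 mph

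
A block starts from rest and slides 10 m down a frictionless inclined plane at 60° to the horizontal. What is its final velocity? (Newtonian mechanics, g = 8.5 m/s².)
a = g sin(θ) = 8.5 × sin(60°) = 7.36 m/s²
v = √(2ad) = √(2 × 7.36 × 10) = 12.13 m/s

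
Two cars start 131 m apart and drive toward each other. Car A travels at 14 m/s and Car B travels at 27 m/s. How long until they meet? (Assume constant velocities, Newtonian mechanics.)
Combined speed: v_combined = 14 + 27 = 41 m/s
Time to meet: t = d/41 = 131/41 = 3.2 s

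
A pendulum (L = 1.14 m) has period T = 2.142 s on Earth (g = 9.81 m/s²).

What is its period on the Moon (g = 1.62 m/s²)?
T = 2π√(L/g), so T_moon/T_earth = √(g_earth/g_moon)
T_moon = 2π√(1.14/1.62) = 5.271 s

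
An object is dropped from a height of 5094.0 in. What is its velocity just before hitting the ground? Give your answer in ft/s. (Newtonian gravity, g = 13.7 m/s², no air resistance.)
v = √(2gh) (with unit conversion) = 195.3 ft/s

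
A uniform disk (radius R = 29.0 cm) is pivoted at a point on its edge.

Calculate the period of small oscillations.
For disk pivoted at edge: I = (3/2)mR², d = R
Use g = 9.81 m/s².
I/m = (3/2)R² = 0.1261 m²; d = R = 0.29 m
T = 2π√((3/2)R²/(gR)) = 2π√(3R/(2g)) = 1.323 s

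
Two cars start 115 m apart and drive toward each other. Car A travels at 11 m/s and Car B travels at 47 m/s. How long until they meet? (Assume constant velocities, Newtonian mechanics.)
Combined speed: v_combined = 11 + 47 = 58 m/s
Time to meet: t = d/58 = 115/58 = 1.98 s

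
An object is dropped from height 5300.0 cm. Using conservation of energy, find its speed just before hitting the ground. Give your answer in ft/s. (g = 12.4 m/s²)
mgh = ½mv² → v = √(2gh) = √(2×12.4×53) = 36.25 m/s = 118.9 ft/s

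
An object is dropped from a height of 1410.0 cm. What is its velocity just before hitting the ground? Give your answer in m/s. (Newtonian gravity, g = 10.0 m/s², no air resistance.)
v = √(2gh) (with unit conversion) = 16.79 m/s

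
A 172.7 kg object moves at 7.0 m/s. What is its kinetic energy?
KE = ½mv² = ½×172.7×7.0² = 4231.15 J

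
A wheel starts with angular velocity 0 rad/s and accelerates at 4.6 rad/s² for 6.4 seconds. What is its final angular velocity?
ω = ω₀ + αt = 0 + 4.6 × 6.4 = 29.44 rad/s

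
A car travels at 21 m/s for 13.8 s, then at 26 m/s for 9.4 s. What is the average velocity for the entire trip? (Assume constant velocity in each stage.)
d₁ = v₁t₁ = 21 × 13.8 = 289.8 m
d₂ = v₂t₂ = 26 × 9.4 = 244.4 m
d_total = 534.2 m, t_total = 23.2 s
v_avg = d_total/t_total = 534.2/23.2 = 23.03 m/s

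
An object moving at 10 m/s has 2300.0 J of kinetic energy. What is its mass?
KE = ½mv² → m = 2KE/v² = 2×2300.0/10² = 46.0 kg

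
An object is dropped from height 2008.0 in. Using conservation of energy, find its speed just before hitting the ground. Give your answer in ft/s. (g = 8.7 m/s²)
mgh = ½mv² → v = √(2gh) = √(2×8.7×51) = 29.79 m/s = 97.74 ft/s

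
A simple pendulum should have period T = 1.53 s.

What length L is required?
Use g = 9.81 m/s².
T = 2π√(L/g) → L = g(T/2π)² = 9.81×(1.53/2π)² = 0.5817 m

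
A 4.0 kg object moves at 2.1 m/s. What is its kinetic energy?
KE = ½mv² = ½×4.0×2.1² = 8.82 J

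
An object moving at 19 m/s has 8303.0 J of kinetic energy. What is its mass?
KE = ½mv² → m = 2KE/v² = 2×8303.0/19² = 46.0 kg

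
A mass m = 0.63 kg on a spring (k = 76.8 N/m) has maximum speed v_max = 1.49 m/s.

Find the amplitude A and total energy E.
½mv²_max = ½kA² → A = v_max√(m/k) = 1.49×√(0.63/76.8) = 0.135 m = 13.5 cm
E = ½mv²_max = ½×0.63×1.49² = 0.6993 J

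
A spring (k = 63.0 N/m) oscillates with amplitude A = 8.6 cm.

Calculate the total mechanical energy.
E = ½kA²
E = ½kA² = ½×63.0×(0.086)² = 0.233 J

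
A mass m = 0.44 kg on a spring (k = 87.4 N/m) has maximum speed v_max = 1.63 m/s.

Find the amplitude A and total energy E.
½mv²_max = ½kA² → A = v_max√(m/k) = 1.63×√(0.44/87.4) = 0.1157 m = 11.57 cm
E = ½mv²_max = ½×0.44×1.63² = 0.5845 J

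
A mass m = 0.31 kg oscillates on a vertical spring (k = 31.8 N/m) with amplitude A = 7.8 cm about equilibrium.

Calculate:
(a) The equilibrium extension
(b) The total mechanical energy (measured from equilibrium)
x_eq = mg/k = 0.31×9.81/31.8 = 0.09563 m = 9.563 cm
E = ½kA² = ½×31.8×(0.078)² = 0.09674 J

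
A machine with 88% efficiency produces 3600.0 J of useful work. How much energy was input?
W_in = W_out/η = 3600.0/0.88 = 4090.9 J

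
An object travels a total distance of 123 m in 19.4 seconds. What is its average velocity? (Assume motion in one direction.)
v_avg = Δd / Δt = 123 / 19.4 = 6.34 m/s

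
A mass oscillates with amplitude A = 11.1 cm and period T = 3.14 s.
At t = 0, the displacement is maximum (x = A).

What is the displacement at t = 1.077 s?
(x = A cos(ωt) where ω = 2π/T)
ω = 2π/T = 2π/3.14 = 2.001 rad/s
x = A cos(ωt) = 11.1×cos(2.001×1.077) = -6.123 cm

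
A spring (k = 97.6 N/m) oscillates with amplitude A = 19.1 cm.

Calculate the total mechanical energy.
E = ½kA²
E = ½kA² = ½×97.6×(0.191)² = 1.78 J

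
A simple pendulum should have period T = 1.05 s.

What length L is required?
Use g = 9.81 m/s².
T = 2π√(L/g) → L = g(T/2π)² = 9.81×(1.05/2π)² = 0.274 m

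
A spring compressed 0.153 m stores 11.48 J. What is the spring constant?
PE = ½kx² → k = 2PE/x² = 2×11.48/0.153² = 980.8 N/m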